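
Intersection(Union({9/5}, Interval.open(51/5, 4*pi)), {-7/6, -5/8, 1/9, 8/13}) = EmptySet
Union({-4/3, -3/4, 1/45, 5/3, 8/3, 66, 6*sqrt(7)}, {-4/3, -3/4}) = {-4/3, -3/4, 1/45, 5/3, 8/3, 66, 6*sqrt(7)}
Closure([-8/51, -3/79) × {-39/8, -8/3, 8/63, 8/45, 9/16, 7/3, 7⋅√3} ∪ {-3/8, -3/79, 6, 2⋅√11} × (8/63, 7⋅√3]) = ([-8/51, -3/79] × {-39/8, -8/3, 8/63, 8/45, 9/16, 7/3, 7⋅√3}) ∪ ({-3/8, -3/79, 6, 2⋅√11} × [8/63, 7⋅√3])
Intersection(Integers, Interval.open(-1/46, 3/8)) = Range(0, 1, 1)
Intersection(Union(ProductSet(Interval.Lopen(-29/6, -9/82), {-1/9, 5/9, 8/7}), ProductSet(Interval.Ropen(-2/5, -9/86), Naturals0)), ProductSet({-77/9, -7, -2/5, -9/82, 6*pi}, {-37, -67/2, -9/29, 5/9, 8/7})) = ProductSet({-2/5, -9/82}, {5/9, 8/7})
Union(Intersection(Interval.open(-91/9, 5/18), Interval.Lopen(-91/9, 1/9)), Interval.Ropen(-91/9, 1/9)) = Interval(-91/9, 1/9)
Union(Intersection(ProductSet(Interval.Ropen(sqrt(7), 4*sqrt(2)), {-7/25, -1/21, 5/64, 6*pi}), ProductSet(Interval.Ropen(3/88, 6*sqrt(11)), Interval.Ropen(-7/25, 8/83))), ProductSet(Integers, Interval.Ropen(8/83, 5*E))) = Union(ProductSet(Integers, Interval.Ropen(8/83, 5*E)), ProductSet(Interval.Ropen(sqrt(7), 4*sqrt(2)), {-7/25, -1/21, 5/64}))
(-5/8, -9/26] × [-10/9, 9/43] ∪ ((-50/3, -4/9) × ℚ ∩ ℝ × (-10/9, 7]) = ((-5/8, -9/26] × [-10/9, 9/43]) ∪ ((-50/3, -4/9) × (ℚ ∩ (-10/9, 7]))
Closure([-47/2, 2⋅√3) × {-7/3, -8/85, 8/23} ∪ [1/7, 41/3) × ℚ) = ([1/7, 41/3] × ℝ) ∪ ([-47/2, 2⋅√3] × {-7/3, -8/85, 8/23})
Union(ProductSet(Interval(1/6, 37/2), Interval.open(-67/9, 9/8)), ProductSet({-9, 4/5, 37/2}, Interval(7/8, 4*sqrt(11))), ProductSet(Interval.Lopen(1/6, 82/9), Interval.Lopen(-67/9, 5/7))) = Union(ProductSet({-9, 4/5, 37/2}, Interval(7/8, 4*sqrt(11))), ProductSet(Interval(1/6, 37/2), Interval.open(-67/9, 9/8)))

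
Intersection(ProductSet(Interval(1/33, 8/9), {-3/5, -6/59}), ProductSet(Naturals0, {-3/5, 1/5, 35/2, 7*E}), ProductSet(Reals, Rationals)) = EmptySet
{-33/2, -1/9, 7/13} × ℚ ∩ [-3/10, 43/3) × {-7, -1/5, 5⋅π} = {-1/9, 7/13} × {-7, -1/5}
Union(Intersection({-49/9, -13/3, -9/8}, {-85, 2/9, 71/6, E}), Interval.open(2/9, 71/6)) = Interval.open(2/9, 71/6)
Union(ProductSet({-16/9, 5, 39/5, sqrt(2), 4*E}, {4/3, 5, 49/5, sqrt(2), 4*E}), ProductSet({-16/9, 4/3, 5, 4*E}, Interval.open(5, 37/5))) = Union(ProductSet({-16/9, 4/3, 5, 4*E}, Interval.open(5, 37/5)), ProductSet({-16/9, 5, 39/5, sqrt(2), 4*E}, {4/3, 5, 49/5, sqrt(2), 4*E}))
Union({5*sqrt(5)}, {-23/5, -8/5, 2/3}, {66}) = {-23/5, -8/5, 2/3, 66, 5*sqrt(5)}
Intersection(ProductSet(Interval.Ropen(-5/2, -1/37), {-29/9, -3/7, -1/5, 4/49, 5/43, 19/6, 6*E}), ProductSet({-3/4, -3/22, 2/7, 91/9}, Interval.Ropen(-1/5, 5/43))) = ProductSet({-3/4, -3/22}, {-1/5, 4/49})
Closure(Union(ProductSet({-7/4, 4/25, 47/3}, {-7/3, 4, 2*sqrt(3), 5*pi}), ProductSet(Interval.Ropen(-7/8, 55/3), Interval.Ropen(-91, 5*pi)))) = Union(ProductSet({-7/8, 55/3}, Interval(-91, 5*pi)), ProductSet({-7/4, 4/25, 47/3}, {-7/3, 4, 2*sqrt(3), 5*pi}), ProductSet(Interval(-7/8, 55/3), {-91, 5*pi}), ProductSet(Interval.Ropen(-7/8, 55/3), Interval.Ropen(-91, 5*pi)))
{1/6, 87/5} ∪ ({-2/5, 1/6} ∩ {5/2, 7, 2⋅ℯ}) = {1/6, 87/5}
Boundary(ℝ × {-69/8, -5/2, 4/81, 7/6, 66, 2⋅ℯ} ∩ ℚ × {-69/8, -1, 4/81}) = ℝ × {-69/8, 4/81}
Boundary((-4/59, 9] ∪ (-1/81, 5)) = {-4/59, 9}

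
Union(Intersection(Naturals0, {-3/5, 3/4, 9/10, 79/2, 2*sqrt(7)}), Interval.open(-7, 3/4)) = Interval.open(-7, 3/4)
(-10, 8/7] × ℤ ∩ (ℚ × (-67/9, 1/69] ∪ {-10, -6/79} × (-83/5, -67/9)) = ({-6/79} × {-16, -15, …, -8}) ∪ ((ℚ ∩ (-10, 8/7]) × {-7, -6, …, 0})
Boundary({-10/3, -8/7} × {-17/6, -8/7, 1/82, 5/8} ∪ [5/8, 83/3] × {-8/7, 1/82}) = ({-10/3, -8/7} × {-17/6, -8/7, 1/82, 5/8}) ∪ ([5/8, 83/3] × {-8/7, 1/82})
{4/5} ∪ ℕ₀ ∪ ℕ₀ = ℕ₀ ∪ {4/5}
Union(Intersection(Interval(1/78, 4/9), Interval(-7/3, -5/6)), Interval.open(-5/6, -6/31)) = Interval.open(-5/6, -6/31)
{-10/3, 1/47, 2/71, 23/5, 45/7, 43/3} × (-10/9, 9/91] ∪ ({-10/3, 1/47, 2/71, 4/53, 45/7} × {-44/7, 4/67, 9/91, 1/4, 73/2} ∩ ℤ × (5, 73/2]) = {-10/3, 1/47, 2/71, 23/5, 45/7, 43/3} × (-10/9, 9/91]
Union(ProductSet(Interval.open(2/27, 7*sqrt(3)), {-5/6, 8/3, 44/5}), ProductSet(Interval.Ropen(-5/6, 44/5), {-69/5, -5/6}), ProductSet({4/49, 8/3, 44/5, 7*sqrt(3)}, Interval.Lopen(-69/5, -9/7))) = Union(ProductSet({4/49, 8/3, 44/5, 7*sqrt(3)}, Interval.Lopen(-69/5, -9/7)), ProductSet(Interval.Ropen(-5/6, 44/5), {-69/5, -5/6}), ProductSet(Interval.open(2/27, 7*sqrt(3)), {-5/6, 8/3, 44/5}))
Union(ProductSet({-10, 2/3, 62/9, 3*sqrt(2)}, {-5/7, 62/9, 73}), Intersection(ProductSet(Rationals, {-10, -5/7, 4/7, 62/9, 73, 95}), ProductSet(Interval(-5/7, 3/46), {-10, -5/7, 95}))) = Union(ProductSet({-10, 2/3, 62/9, 3*sqrt(2)}, {-5/7, 62/9, 73}), ProductSet(Intersection(Interval(-5/7, 3/46), Rationals), {-10, -5/7, 95}))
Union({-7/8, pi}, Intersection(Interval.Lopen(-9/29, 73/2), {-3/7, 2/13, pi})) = {-7/8, 2/13, pi}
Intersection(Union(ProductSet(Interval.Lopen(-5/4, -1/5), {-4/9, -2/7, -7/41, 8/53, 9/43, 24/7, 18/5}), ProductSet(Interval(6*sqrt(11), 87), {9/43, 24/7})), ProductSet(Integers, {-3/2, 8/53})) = ProductSet(Range(-1, 0, 1), {8/53})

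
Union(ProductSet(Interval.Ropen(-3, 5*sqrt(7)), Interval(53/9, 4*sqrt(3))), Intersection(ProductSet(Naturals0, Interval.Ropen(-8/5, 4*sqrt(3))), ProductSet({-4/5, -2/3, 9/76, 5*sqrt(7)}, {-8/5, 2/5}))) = ProductSet(Interval.Ropen(-3, 5*sqrt(7)), Interval(53/9, 4*sqrt(3)))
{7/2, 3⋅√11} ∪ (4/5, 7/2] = (4/5, 7/2] ∪ {3⋅√11}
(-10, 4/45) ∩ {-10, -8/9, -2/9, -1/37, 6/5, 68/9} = {-8/9, -2/9, -1/37}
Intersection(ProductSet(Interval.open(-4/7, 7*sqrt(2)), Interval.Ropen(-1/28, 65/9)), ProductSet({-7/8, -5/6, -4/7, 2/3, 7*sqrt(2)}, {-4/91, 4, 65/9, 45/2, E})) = ProductSet({2/3}, {4, E})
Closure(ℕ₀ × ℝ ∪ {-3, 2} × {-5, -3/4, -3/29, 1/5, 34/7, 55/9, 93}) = (ℕ₀ × ℝ) ∪ ({-3, 2} × {-5, -3/4, -3/29, 1/5, 34/7, 55/9, 93})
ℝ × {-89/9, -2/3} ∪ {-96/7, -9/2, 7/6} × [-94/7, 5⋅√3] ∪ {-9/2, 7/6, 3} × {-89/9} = (ℝ × {-89/9, -2/3}) ∪ ({-96/7, -9/2, 7/6} × [-94/7, 5⋅√3])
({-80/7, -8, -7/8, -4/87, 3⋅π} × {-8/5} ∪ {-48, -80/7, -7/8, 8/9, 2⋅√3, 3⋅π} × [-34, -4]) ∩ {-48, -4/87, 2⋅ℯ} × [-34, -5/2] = {-48} × [-34, -4]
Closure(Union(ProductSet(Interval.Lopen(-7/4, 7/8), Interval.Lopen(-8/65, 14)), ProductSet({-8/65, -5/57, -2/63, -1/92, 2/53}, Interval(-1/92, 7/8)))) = Union(ProductSet({-7/4, 7/8}, Interval(-8/65, 14)), ProductSet(Interval(-7/4, 7/8), {-8/65, 14}), ProductSet(Interval.Lopen(-7/4, 7/8), Interval.Lopen(-8/65, 14)))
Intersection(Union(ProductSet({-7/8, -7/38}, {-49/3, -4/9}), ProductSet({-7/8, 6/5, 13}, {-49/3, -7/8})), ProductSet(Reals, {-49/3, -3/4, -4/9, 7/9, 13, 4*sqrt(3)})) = Union(ProductSet({-7/8, -7/38}, {-49/3, -4/9}), ProductSet({-7/8, 6/5, 13}, {-49/3}))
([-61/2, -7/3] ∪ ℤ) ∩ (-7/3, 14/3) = {-2, -1, …, 4}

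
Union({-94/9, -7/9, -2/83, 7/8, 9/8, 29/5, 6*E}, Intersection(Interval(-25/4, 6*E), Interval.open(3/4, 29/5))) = Union({-94/9, -7/9, -2/83, 6*E}, Interval.Lopen(3/4, 29/5))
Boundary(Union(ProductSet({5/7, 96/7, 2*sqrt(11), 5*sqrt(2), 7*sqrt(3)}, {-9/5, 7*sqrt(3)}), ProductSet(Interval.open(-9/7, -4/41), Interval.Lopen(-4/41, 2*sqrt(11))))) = Union(ProductSet({-9/7, -4/41}, Interval(-4/41, 2*sqrt(11))), ProductSet({5/7, 96/7, 2*sqrt(11), 5*sqrt(2), 7*sqrt(3)}, {-9/5, 7*sqrt(3)}), ProductSet(Interval(-9/7, -4/41), {-4/41, 2*sqrt(11)}))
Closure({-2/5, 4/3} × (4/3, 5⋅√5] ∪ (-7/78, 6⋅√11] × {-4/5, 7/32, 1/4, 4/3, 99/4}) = ({-2/5, 4/3} × [4/3, 5⋅√5]) ∪ ([-7/78, 6⋅√11] × {-4/5, 7/32, 1/4, 4/3, 99/4})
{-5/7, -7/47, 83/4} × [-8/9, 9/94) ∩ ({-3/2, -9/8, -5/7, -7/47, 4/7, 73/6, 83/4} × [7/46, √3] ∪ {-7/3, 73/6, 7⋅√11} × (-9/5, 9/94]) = ∅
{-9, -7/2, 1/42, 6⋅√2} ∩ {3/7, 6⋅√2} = {6⋅√2}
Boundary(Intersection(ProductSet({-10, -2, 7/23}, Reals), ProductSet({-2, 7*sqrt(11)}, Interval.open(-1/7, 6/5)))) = ProductSet({-2}, Interval(-1/7, 6/5))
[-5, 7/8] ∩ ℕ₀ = {0}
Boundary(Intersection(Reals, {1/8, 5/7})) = {1/8, 5/7}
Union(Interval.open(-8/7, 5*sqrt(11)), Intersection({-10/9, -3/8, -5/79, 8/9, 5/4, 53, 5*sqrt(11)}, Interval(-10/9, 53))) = Union({53}, Interval.Lopen(-8/7, 5*sqrt(11)))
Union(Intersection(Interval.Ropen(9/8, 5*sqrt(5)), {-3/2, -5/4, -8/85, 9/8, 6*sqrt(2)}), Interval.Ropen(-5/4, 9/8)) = Union({6*sqrt(2)}, Interval(-5/4, 9/8))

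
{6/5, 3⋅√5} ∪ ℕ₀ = ℕ₀ ∪ {6/5, 3⋅√5}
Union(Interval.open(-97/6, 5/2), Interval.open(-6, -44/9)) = Interval.open(-97/6, 5/2)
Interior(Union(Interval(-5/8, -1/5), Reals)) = Interval(-oo, oo)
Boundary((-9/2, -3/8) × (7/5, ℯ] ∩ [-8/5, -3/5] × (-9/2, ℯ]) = ({-8/5, -3/5} × [7/5, ℯ]) ∪ ([-8/5, -3/5] × {7/5, ℯ})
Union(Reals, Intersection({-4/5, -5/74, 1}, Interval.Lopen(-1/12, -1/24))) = Reals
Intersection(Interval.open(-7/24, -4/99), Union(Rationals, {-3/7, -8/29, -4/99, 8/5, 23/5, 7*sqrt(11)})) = Intersection(Interval.open(-7/24, -4/99), Rationals)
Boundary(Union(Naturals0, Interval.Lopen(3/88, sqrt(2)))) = Union(Complement(Naturals0, Interval.open(3/88, sqrt(2))), {3/88, sqrt(2)})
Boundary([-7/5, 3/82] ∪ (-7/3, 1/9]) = {-7/3, 1/9}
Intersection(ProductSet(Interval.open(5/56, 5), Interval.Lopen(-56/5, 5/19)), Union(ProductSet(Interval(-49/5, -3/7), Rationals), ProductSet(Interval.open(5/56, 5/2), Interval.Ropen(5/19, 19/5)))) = ProductSet(Interval.open(5/56, 5/2), {5/19})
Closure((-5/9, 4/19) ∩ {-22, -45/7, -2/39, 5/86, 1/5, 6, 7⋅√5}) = {-2/39, 5/86, 1/5}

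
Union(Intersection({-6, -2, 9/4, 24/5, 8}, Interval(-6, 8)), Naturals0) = Union({-6, -2, 9/4, 24/5}, Naturals0)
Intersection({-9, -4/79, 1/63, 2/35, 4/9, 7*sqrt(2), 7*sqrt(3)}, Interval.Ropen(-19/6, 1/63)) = {-4/79}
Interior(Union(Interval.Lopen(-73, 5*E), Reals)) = Interval(-oo, oo)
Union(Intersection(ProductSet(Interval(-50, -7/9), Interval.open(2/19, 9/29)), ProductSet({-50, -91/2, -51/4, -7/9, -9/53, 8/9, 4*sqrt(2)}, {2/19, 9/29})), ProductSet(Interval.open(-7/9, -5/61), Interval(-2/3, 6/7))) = ProductSet(Interval.open(-7/9, -5/61), Interval(-2/3, 6/7))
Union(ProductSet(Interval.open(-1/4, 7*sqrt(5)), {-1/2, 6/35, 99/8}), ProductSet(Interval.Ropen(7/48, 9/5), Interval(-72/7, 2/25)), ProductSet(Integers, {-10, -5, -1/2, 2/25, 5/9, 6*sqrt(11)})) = Union(ProductSet(Integers, {-10, -5, -1/2, 2/25, 5/9, 6*sqrt(11)}), ProductSet(Interval.open(-1/4, 7*sqrt(5)), {-1/2, 6/35, 99/8}), ProductSet(Interval.Ropen(7/48, 9/5), Interval(-72/7, 2/25)))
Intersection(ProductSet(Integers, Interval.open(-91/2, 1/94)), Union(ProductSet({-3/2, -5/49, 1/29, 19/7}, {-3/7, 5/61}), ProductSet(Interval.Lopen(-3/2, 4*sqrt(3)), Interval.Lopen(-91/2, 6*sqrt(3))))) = ProductSet(Range(-1, 7, 1), Interval.open(-91/2, 1/94))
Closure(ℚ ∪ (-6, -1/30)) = ℚ ∪ (-∞, ∞)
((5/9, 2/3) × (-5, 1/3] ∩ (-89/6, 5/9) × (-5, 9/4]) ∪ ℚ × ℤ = ℚ × ℤ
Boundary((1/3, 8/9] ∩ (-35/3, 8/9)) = {1/3, 8/9}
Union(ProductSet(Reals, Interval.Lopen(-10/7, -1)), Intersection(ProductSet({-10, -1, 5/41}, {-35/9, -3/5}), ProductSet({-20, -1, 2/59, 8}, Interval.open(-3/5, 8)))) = ProductSet(Reals, Interval.Lopen(-10/7, -1))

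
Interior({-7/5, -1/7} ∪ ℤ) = ∅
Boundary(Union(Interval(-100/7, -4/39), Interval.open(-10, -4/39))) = {-100/7, -4/39}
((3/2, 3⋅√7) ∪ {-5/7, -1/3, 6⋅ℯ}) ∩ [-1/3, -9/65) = {-1/3}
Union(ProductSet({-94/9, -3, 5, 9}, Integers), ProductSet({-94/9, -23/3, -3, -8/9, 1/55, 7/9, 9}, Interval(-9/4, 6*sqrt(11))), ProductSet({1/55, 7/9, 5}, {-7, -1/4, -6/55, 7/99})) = Union(ProductSet({1/55, 7/9, 5}, {-7, -1/4, -6/55, 7/99}), ProductSet({-94/9, -3, 5, 9}, Integers), ProductSet({-94/9, -23/3, -3, -8/9, 1/55, 7/9, 9}, Interval(-9/4, 6*sqrt(11))))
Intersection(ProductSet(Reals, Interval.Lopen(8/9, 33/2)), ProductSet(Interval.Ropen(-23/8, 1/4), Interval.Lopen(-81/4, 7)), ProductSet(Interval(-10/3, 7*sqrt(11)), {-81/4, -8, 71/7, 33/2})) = EmptySet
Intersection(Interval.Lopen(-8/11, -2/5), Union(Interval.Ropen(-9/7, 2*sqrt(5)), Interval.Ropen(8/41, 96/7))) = Interval.Lopen(-8/11, -2/5)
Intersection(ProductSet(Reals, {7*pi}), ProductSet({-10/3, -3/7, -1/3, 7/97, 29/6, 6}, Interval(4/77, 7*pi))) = ProductSet({-10/3, -3/7, -1/3, 7/97, 29/6, 6}, {7*pi})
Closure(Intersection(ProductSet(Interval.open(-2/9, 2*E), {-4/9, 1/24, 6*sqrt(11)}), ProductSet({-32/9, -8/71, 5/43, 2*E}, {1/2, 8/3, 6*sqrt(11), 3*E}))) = ProductSet({-8/71, 5/43}, {6*sqrt(11)})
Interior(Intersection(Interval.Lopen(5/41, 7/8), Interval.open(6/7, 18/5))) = Interval.open(6/7, 7/8)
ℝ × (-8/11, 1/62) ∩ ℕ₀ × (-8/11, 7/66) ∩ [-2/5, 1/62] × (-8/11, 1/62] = {0} × (-8/11, 1/62)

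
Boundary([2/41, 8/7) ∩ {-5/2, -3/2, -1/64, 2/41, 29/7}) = {2/41}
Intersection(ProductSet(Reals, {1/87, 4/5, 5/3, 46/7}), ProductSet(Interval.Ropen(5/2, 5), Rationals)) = ProductSet(Interval.Ropen(5/2, 5), {1/87, 4/5, 5/3, 46/7})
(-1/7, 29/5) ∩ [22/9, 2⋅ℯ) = [22/9, 2⋅ℯ)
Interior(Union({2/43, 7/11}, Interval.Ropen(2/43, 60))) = Interval.open(2/43, 60)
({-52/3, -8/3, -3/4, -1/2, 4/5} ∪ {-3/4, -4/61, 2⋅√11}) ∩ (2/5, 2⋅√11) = {4/5}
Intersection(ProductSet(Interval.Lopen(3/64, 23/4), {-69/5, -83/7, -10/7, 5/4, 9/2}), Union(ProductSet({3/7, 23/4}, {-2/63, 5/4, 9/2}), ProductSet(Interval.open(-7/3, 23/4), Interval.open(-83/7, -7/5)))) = Union(ProductSet({3/7, 23/4}, {5/4, 9/2}), ProductSet(Interval.open(3/64, 23/4), {-10/7}))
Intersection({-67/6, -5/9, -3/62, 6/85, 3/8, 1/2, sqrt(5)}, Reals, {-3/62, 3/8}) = {-3/62, 3/8}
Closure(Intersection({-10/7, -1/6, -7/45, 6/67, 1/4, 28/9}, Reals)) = {-10/7, -1/6, -7/45, 6/67, 1/4, 28/9}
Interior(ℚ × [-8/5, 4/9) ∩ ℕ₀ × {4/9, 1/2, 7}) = ∅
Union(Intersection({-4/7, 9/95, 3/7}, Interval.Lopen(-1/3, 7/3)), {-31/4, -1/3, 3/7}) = {-31/4, -1/3, 9/95, 3/7}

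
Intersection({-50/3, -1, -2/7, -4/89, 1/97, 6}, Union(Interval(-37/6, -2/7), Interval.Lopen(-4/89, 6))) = {-1, -2/7, 1/97, 6}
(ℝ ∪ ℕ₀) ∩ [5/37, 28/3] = [5/37, 28/3]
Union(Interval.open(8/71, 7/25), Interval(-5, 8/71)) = Interval.Ropen(-5, 7/25)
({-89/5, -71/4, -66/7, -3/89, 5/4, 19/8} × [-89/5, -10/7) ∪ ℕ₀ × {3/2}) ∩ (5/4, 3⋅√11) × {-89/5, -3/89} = {19/8} × {-89/5}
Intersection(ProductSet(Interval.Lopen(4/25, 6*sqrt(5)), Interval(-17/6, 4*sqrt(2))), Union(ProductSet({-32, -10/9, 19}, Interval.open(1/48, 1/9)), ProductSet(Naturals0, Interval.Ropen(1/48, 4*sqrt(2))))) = ProductSet(Range(1, 14, 1), Interval.Ropen(1/48, 4*sqrt(2)))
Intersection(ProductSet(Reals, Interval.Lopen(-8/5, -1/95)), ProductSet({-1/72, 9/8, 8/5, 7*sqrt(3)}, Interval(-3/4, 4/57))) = ProductSet({-1/72, 9/8, 8/5, 7*sqrt(3)}, Interval(-3/4, -1/95))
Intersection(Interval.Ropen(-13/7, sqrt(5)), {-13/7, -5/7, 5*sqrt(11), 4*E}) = {-13/7, -5/7}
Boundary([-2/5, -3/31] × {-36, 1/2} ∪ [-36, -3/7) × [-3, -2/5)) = ({-36, -3/7} × [-3, -2/5]) ∪ ([-36, -3/7] × {-3, -2/5}) ∪ ([-2/5, -3/31] × {-36, 1/2})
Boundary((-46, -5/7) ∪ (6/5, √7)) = {-46, -5/7, 6/5, √7}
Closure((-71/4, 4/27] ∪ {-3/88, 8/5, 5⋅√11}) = [-71/4, 4/27] ∪ {8/5, 5⋅√11}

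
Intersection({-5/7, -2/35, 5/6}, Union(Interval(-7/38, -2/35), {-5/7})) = {-5/7, -2/35}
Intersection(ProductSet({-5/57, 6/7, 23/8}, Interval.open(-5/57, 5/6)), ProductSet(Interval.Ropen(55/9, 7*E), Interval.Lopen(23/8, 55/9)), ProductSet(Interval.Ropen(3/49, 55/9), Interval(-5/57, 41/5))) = EmptySet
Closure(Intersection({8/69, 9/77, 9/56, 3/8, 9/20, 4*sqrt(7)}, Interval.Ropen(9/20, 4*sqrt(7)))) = {9/20}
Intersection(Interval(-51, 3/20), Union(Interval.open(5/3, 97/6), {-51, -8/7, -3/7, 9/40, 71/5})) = {-51, -8/7, -3/7}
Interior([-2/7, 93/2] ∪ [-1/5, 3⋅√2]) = (-2/7, 93/2)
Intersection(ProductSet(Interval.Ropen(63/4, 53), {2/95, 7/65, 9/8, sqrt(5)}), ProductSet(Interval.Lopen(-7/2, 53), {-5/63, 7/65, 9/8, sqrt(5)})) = ProductSet(Interval.Ropen(63/4, 53), {7/65, 9/8, sqrt(5)})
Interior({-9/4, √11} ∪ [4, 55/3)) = (4, 55/3)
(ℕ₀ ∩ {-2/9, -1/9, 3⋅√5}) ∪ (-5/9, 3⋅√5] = (-5/9, 3⋅√5]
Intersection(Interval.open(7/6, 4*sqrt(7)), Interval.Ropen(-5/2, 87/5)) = Interval.open(7/6, 4*sqrt(7))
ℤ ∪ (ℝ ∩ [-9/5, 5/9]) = ℤ ∪ [-9/5, 5/9]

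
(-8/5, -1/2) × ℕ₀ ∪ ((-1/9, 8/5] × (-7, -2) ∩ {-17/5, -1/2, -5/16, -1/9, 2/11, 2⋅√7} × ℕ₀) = (-8/5, -1/2) × ℕ₀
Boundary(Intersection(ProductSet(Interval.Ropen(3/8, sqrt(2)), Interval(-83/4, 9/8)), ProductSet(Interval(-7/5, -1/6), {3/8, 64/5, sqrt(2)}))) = EmptySet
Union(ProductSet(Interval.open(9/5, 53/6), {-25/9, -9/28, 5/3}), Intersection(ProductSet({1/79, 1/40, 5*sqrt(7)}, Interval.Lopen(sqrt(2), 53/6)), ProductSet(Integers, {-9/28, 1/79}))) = ProductSet(Interval.open(9/5, 53/6), {-25/9, -9/28, 5/3})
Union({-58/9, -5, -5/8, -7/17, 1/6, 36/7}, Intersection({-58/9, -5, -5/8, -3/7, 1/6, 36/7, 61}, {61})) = {-58/9, -5, -5/8, -7/17, 1/6, 36/7, 61}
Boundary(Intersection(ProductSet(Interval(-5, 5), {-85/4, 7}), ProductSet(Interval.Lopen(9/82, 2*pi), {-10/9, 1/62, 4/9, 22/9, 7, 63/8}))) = ProductSet(Interval(9/82, 5), {7})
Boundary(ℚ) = ℝ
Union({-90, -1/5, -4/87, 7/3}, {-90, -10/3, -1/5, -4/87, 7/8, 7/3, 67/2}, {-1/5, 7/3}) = {-90, -10/3, -1/5, -4/87, 7/8, 7/3, 67/2}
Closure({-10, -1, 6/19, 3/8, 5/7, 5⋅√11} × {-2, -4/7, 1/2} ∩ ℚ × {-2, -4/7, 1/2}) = {-10, -1, 6/19, 3/8, 5/7} × {-2, -4/7, 1/2}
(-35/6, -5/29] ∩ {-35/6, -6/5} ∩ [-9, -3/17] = {-6/5}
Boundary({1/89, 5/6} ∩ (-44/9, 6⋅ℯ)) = {1/89, 5/6}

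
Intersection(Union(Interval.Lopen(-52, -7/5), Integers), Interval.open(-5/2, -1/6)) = Union(Interval.Lopen(-5/2, -7/5), Range(-2, 0, 1))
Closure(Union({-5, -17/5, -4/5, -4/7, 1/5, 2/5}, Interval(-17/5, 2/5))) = Union({-5}, Interval(-17/5, 2/5))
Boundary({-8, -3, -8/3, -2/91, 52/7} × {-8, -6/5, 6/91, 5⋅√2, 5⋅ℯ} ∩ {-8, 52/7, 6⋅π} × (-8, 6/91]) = {-8, 52/7} × {-6/5, 6/91}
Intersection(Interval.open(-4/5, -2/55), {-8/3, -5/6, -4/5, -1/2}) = {-1/2}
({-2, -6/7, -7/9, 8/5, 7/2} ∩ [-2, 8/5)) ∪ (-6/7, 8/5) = {-2} ∪ [-6/7, 8/5)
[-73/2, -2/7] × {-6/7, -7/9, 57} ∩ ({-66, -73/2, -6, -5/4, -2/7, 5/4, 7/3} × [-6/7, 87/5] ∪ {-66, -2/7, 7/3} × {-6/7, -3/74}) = {-73/2, -6, -5/4, -2/7} × {-6/7, -7/9}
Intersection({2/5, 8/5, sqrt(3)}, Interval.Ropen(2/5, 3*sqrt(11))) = {2/5, 8/5, sqrt(3)}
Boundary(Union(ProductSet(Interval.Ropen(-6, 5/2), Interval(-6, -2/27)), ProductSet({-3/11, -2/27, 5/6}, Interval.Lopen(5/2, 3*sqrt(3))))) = Union(ProductSet({-6, 5/2}, Interval(-6, -2/27)), ProductSet({-3/11, -2/27, 5/6}, Interval(5/2, 3*sqrt(3))), ProductSet(Interval(-6, 5/2), {-6, -2/27}))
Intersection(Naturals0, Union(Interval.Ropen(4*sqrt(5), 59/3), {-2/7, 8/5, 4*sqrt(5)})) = Range(9, 20, 1)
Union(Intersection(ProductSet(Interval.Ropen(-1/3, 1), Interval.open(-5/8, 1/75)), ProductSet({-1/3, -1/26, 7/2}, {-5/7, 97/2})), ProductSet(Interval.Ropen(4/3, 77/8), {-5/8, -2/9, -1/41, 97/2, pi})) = ProductSet(Interval.Ropen(4/3, 77/8), {-5/8, -2/9, -1/41, 97/2, pi})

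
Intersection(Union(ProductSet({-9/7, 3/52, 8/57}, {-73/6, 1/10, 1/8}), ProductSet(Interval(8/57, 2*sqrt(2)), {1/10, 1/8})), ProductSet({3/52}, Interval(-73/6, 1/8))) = ProductSet({3/52}, {-73/6, 1/10, 1/8})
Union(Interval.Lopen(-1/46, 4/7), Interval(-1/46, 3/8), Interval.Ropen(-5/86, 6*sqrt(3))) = Interval.Ropen(-5/86, 6*sqrt(3))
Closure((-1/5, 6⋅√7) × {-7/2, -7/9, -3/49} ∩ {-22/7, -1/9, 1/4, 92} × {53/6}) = ∅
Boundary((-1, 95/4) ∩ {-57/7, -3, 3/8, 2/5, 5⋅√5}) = {3/8, 2/5, 5⋅√5}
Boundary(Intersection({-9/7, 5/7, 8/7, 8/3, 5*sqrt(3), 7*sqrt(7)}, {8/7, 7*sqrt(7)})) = {8/7, 7*sqrt(7)}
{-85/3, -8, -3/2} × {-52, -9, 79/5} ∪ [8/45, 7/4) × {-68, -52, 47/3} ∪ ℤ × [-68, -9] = (ℤ × [-68, -9]) ∪ ({-85/3, -8, -3/2} × {-52, -9, 79/5}) ∪ ([8/45, 7/4) × {-68, -52, 47/3})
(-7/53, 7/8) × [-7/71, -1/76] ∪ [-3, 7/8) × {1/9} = ([-3, 7/8) × {1/9}) ∪ ((-7/53, 7/8) × [-7/71, -1/76])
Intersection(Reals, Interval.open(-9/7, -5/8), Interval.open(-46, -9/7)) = EmptySet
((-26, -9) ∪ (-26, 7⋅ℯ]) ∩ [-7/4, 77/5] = [-7/4, 77/5]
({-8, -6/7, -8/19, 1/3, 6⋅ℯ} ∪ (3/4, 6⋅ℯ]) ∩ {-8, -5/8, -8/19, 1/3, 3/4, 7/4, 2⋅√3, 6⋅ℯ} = {-8, -8/19, 1/3, 7/4, 2⋅√3, 6⋅ℯ}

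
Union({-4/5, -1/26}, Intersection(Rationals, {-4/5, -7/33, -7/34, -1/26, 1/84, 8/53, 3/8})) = {-4/5, -7/33, -7/34, -1/26, 1/84, 8/53, 3/8}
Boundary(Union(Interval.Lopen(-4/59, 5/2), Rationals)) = Union(Interval(-oo, -4/59), Interval(5/2, oo))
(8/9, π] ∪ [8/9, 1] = [8/9, π]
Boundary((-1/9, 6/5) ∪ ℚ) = (-∞, -1/9] ∪ [6/5, ∞)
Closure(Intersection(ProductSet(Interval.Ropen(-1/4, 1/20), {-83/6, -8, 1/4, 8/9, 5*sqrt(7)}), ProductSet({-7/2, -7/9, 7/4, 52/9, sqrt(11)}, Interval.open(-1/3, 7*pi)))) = EmptySet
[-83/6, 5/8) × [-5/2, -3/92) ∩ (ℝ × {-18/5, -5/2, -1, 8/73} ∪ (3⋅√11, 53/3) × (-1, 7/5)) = [-83/6, 5/8) × {-5/2, -1}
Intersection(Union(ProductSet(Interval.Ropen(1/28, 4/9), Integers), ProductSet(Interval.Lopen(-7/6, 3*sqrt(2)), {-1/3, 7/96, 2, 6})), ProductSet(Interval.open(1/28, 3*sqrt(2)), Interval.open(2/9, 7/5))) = ProductSet(Interval.open(1/28, 4/9), Range(1, 2, 1))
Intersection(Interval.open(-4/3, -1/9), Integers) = Range(-1, 0, 1)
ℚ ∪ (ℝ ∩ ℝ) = ℝ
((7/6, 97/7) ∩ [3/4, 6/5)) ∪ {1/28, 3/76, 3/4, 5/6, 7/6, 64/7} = {1/28, 3/76, 3/4, 5/6, 64/7} ∪ [7/6, 6/5)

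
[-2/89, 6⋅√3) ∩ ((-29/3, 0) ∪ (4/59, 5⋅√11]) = [-2/89, 0) ∪ (4/59, 6⋅√3)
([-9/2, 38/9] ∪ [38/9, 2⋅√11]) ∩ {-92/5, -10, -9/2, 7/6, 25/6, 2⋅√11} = {-9/2, 7/6, 25/6, 2⋅√11}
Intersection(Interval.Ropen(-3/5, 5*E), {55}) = EmptySet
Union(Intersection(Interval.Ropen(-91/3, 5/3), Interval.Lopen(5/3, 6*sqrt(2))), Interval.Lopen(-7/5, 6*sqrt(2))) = Interval.Lopen(-7/5, 6*sqrt(2))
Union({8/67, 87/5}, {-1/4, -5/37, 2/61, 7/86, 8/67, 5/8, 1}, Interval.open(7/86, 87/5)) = Union({-1/4, -5/37, 2/61}, Interval(7/86, 87/5))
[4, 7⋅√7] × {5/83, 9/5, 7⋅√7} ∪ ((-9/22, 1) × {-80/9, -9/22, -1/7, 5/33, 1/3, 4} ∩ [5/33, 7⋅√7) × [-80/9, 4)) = ([5/33, 1) × {-80/9, -9/22, -1/7, 5/33, 1/3}) ∪ ([4, 7⋅√7] × {5/83, 9/5, 7⋅√7})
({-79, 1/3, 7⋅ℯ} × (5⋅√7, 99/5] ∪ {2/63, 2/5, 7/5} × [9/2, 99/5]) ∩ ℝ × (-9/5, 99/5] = ({2/63, 2/5, 7/5} × [9/2, 99/5]) ∪ ({-79, 1/3, 7⋅ℯ} × (5⋅√7, 99/5])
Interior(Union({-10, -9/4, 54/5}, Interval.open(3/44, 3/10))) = Interval.open(3/44, 3/10)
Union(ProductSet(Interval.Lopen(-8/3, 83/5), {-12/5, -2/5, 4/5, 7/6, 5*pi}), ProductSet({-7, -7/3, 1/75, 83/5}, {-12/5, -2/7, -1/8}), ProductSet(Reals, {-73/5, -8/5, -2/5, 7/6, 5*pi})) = Union(ProductSet({-7, -7/3, 1/75, 83/5}, {-12/5, -2/7, -1/8}), ProductSet(Interval.Lopen(-8/3, 83/5), {-12/5, -2/5, 4/5, 7/6, 5*pi}), ProductSet(Reals, {-73/5, -8/5, -2/5, 7/6, 5*pi}))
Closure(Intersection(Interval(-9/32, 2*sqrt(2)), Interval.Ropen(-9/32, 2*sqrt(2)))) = Interval(-9/32, 2*sqrt(2))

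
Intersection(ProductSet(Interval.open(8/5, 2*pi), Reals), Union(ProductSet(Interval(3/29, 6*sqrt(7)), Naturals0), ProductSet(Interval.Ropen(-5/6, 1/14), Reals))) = ProductSet(Interval.open(8/5, 2*pi), Naturals0)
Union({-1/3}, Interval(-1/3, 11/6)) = Interval(-1/3, 11/6)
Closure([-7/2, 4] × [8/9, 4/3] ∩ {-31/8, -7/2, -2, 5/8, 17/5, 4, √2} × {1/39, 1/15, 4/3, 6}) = {-7/2, -2, 5/8, 17/5, 4, √2} × {4/3}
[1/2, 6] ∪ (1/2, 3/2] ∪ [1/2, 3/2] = [1/2, 6]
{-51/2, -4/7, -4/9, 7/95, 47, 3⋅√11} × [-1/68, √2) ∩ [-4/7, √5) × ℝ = {-4/7, -4/9, 7/95} × [-1/68, √2)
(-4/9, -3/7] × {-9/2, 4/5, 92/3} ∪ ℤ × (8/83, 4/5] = (ℤ × (8/83, 4/5]) ∪ ((-4/9, -3/7] × {-9/2, 4/5, 92/3})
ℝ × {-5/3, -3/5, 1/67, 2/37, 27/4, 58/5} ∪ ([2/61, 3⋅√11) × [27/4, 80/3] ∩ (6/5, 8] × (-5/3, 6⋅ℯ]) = (ℝ × {-5/3, -3/5, 1/67, 2/37, 27/4, 58/5}) ∪ ((6/5, 8] × [27/4, 6⋅ℯ])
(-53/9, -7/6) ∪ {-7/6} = (-53/9, -7/6]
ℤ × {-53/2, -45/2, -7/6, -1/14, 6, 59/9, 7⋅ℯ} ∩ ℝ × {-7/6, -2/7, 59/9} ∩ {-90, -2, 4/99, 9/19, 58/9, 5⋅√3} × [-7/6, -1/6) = {-90, -2} × {-7/6}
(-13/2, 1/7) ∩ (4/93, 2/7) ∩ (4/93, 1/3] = (4/93, 1/7)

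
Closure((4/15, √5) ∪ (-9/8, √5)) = [-9/8, √5]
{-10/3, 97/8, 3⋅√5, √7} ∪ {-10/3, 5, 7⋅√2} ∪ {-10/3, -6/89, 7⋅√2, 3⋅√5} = {-10/3, -6/89, 5, 97/8, 7⋅√2, 3⋅√5, √7}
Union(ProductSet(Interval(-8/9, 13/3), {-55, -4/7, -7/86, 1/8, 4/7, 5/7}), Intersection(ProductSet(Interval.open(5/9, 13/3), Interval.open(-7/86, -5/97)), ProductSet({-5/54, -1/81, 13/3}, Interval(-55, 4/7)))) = ProductSet(Interval(-8/9, 13/3), {-55, -4/7, -7/86, 1/8, 4/7, 5/7})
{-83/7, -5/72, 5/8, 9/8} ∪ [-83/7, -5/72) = [-83/7, -5/72] ∪ {5/8, 9/8}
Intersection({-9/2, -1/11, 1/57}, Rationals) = {-9/2, -1/11, 1/57}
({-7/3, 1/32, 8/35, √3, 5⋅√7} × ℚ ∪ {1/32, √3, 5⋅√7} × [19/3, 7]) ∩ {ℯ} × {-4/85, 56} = ∅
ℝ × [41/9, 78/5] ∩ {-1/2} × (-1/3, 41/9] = {-1/2} × {41/9}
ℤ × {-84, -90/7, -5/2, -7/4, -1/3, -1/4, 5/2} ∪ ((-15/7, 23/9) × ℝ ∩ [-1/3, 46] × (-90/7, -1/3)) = (ℤ × {-84, -90/7, -5/2, -7/4, -1/3, -1/4, 5/2}) ∪ ([-1/3, 23/9) × (-90/7, -1/3))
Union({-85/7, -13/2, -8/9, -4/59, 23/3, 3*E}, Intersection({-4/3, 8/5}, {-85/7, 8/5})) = {-85/7, -13/2, -8/9, -4/59, 8/5, 23/3, 3*E}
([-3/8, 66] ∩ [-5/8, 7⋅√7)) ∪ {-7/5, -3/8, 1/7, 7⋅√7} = {-7/5} ∪ [-3/8, 7⋅√7]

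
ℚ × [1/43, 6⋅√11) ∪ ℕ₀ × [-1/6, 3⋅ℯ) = (ℕ₀ × [-1/6, 3⋅ℯ)) ∪ (ℚ × [1/43, 6⋅√11))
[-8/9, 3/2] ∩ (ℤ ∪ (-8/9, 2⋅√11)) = (-8/9, 3/2] ∪ {0, 1}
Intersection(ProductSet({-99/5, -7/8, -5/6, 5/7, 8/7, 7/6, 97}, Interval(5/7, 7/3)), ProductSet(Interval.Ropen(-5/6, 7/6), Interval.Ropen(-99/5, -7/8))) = EmptySet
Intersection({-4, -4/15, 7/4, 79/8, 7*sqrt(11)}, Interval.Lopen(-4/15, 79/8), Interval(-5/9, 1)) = EmptySet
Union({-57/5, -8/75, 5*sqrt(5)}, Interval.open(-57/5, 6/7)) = Union({5*sqrt(5)}, Interval.Ropen(-57/5, 6/7))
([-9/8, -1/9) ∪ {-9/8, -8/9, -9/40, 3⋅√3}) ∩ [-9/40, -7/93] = [-9/40, -1/9)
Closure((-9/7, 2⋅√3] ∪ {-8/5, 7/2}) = {-8/5, 7/2} ∪ [-9/7, 2⋅√3]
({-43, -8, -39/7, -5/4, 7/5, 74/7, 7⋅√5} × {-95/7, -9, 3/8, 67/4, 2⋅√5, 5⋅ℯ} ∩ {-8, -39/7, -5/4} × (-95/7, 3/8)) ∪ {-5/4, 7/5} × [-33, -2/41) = ({-8, -39/7, -5/4} × {-9}) ∪ ({-5/4, 7/5} × [-33, -2/41))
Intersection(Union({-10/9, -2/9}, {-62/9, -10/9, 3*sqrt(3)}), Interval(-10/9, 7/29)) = {-10/9, -2/9}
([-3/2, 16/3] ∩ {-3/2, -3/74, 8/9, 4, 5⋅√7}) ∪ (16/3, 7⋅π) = {-3/2, -3/74, 8/9, 4} ∪ (16/3, 7⋅π)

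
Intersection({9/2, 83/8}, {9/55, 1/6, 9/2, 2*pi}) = {9/2}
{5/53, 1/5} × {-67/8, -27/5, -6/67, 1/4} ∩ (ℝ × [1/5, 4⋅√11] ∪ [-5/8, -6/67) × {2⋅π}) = {5/53, 1/5} × {1/4}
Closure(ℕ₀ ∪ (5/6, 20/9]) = ℕ₀ ∪ [5/6, 20/9] ∪ (ℕ₀ \ (5/6, 20/9))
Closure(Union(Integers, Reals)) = Reals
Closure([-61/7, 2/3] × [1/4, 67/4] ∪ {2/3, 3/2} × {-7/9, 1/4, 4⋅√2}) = ([-61/7, 2/3] × [1/4, 67/4]) ∪ ({2/3, 3/2} × {-7/9, 1/4, 4⋅√2})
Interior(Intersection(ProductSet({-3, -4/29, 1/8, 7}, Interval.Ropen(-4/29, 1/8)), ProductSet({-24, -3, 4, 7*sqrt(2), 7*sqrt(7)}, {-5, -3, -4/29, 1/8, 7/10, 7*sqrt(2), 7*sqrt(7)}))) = EmptySet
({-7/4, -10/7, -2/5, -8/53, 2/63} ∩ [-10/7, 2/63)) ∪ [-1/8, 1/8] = {-10/7, -2/5, -8/53} ∪ [-1/8, 1/8]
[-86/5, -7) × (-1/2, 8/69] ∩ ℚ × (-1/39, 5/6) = (ℚ ∩ [-86/5, -7)) × (-1/39, 8/69]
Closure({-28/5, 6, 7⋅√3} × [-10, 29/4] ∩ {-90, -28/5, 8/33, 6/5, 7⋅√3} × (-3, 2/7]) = {-28/5, 7⋅√3} × [-3, 2/7]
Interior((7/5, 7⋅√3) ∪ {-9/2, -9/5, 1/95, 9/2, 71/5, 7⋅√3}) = (7/5, 7⋅√3)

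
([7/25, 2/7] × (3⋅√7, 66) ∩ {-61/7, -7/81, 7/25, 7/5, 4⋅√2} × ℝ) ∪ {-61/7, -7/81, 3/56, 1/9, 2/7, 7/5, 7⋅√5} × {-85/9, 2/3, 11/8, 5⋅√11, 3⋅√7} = ({7/25} × (3⋅√7, 66)) ∪ ({-61/7, -7/81, 3/56, 1/9, 2/7, 7/5, 7⋅√5} × {-85/9, 2/3, 11/8, 5⋅√11, 3⋅√7})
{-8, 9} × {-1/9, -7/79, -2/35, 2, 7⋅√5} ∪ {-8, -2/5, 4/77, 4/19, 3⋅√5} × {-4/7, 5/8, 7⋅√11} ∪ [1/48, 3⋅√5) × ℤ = ([1/48, 3⋅√5) × ℤ) ∪ ({-8, 9} × {-1/9, -7/79, -2/35, 2, 7⋅√5}) ∪ ({-8, -2/5, 4/77, 4/19, 3⋅√5} × {-4/7, 5/8, 7⋅√11})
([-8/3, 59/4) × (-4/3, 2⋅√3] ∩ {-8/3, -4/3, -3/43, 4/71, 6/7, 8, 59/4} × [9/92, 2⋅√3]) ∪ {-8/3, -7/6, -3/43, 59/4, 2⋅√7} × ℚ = ({-8/3, -7/6, -3/43, 59/4, 2⋅√7} × ℚ) ∪ ({-8/3, -4/3, -3/43, 4/71, 6/7, 8} × [9/92, 2⋅√3])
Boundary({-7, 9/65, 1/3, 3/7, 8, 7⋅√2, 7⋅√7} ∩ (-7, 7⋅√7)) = {9/65, 1/3, 3/7, 8, 7⋅√2}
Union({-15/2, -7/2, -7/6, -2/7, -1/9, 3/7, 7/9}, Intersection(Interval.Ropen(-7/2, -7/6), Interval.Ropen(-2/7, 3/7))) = {-15/2, -7/2, -7/6, -2/7, -1/9, 3/7, 7/9}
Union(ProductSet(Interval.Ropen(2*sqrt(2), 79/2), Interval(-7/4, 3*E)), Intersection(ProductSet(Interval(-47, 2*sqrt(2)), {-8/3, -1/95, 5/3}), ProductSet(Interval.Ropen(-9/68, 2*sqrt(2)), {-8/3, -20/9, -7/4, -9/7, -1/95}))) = Union(ProductSet(Interval.Ropen(-9/68, 2*sqrt(2)), {-8/3, -1/95}), ProductSet(Interval.Ropen(2*sqrt(2), 79/2), Interval(-7/4, 3*E)))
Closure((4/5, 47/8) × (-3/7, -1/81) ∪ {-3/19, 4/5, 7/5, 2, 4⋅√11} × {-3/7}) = ({4/5, 47/8} × [-3/7, -1/81]) ∪ ([4/5, 47/8] × {-3/7, -1/81}) ∪ ((4/5, 47/8) × (-3/7, -1/81)) ∪ ({-3/19, 4/5, 7/5, 2, 4⋅√11} × {-3/7})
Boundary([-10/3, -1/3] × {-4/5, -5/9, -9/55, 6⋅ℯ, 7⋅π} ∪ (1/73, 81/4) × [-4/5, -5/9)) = ({1/73, 81/4} × [-4/5, -5/9]) ∪ ([1/73, 81/4] × {-4/5, -5/9}) ∪ ([-10/3, -1/3] × {-4/5, -5/9, -9/55, 6⋅ℯ, 7⋅π})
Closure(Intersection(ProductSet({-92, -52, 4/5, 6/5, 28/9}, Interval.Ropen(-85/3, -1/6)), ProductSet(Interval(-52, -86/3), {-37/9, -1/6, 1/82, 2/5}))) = ProductSet({-52}, {-37/9})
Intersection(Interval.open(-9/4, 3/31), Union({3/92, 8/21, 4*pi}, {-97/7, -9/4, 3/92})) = {3/92}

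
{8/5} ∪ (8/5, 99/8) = [8/5, 99/8)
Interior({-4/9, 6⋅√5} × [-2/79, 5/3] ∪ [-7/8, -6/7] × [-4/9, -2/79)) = (-7/8, -6/7) × (-4/9, -2/79)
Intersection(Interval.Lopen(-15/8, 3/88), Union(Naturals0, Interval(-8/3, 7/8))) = Union(Interval.Lopen(-15/8, 3/88), Range(0, 1, 1))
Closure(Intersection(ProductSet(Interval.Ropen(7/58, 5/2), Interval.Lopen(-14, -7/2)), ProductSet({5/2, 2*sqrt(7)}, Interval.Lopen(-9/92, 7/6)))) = EmptySet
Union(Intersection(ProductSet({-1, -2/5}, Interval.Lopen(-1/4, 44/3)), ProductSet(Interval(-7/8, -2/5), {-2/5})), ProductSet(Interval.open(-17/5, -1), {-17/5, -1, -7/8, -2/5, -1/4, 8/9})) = ProductSet(Interval.open(-17/5, -1), {-17/5, -1, -7/8, -2/5, -1/4, 8/9})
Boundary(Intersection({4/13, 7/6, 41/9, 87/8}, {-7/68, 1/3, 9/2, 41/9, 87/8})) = {41/9, 87/8}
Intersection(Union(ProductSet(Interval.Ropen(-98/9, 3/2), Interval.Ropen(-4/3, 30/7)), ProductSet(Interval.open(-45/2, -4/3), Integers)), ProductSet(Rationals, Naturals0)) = Union(ProductSet(Intersection(Interval.open(-45/2, -4/3), Rationals), Naturals0), ProductSet(Intersection(Interval.Ropen(-98/9, 3/2), Rationals), Range(0, 5, 1)))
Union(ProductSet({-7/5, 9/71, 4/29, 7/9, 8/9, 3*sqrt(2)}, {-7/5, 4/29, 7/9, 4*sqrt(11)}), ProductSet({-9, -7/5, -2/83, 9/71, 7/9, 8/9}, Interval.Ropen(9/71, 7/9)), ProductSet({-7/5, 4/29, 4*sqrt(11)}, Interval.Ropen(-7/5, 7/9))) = Union(ProductSet({-7/5, 4/29, 4*sqrt(11)}, Interval.Ropen(-7/5, 7/9)), ProductSet({-9, -7/5, -2/83, 9/71, 7/9, 8/9}, Interval.Ropen(9/71, 7/9)), ProductSet({-7/5, 9/71, 4/29, 7/9, 8/9, 3*sqrt(2)}, {-7/5, 4/29, 7/9, 4*sqrt(11)}))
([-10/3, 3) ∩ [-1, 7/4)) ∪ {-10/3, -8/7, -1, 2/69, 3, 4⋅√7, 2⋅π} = {-10/3, -8/7, 3, 4⋅√7, 2⋅π} ∪ [-1, 7/4)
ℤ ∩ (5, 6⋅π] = {6, 7, …, 18}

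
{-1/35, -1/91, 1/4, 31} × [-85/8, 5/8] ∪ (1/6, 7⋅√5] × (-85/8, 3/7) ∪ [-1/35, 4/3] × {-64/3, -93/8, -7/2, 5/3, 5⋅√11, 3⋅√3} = ({-1/35, -1/91, 1/4, 31} × [-85/8, 5/8]) ∪ ((1/6, 7⋅√5] × (-85/8, 3/7)) ∪ ([-1/35, 4/3] × {-64/3, -93/8, -7/2, 5/3, 5⋅√11, 3⋅√3})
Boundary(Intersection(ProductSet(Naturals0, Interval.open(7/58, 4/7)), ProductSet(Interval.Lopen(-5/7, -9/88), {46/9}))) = EmptySet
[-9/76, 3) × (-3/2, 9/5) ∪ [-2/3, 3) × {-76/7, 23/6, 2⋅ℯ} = ([-9/76, 3) × (-3/2, 9/5)) ∪ ([-2/3, 3) × {-76/7, 23/6, 2⋅ℯ})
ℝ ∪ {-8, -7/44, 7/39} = ℝ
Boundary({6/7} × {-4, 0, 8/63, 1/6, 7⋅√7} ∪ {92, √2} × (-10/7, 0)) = ({92, √2} × [-10/7, 0]) ∪ ({6/7} × {-4, 0, 8/63, 1/6, 7⋅√7})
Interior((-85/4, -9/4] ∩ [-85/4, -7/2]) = (-85/4, -7/2)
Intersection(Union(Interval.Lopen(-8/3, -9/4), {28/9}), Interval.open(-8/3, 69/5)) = Union({28/9}, Interval.Lopen(-8/3, -9/4))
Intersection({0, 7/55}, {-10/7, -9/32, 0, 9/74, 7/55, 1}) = {0, 7/55}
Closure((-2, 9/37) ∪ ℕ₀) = [-2, 9/37] ∪ ℕ₀ ∪ (ℕ₀ \ (-2, 9/37))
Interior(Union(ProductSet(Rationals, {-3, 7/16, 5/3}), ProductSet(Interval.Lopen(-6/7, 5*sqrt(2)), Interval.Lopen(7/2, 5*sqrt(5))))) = ProductSet(Interval.open(-6/7, 5*sqrt(2)), Interval.open(7/2, 5*sqrt(5)))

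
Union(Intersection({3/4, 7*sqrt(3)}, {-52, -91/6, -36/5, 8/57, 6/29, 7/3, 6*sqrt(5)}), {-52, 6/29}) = {-52, 6/29}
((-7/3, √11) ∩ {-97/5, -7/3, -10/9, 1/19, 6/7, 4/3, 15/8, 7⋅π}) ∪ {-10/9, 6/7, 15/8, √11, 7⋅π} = {-10/9, 1/19, 6/7, 4/3, 15/8, √11, 7⋅π}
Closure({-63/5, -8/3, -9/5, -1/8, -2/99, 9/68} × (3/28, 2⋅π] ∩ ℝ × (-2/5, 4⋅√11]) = {-63/5, -8/3, -9/5, -1/8, -2/99, 9/68} × [3/28, 2⋅π]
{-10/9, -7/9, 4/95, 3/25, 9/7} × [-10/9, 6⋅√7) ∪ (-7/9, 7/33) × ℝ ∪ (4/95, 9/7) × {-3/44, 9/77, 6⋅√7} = ((-7/9, 7/33) × ℝ) ∪ ((4/95, 9/7) × {-3/44, 9/77, 6⋅√7}) ∪ ({-10/9, -7/9, 4/95, 3/25, 9/7} × [-10/9, 6⋅√7))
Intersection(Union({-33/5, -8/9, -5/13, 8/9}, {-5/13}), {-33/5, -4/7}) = {-33/5}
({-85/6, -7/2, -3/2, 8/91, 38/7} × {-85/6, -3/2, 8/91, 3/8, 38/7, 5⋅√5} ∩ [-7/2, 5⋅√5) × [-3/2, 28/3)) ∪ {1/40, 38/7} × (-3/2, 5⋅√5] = ({-7/2, -3/2, 8/91, 38/7} × {-3/2, 8/91, 3/8, 38/7}) ∪ ({1/40, 38/7} × (-3/2, 5⋅√5])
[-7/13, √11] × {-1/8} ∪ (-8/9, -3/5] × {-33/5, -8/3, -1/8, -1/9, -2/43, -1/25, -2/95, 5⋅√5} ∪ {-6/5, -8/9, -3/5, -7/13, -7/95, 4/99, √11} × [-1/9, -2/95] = ([-7/13, √11] × {-1/8}) ∪ ({-6/5, -8/9, -3/5, -7/13, -7/95, 4/99, √11} × [-1/9, -2/95]) ∪ ((-8/9, -3/5] × {-33/5, -8/3, -1/8, -1/9, -2/43, -1/25, -2/95, 5⋅√5})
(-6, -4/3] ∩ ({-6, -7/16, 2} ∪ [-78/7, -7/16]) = (-6, -4/3]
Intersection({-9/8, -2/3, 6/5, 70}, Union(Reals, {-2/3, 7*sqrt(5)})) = {-9/8, -2/3, 6/5, 70}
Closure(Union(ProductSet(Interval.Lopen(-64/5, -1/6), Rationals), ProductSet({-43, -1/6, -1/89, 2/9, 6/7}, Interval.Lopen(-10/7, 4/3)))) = Union(ProductSet({-43, -1/6, -1/89, 2/9, 6/7}, Interval(-10/7, 4/3)), ProductSet(Interval(-64/5, -1/6), Reals))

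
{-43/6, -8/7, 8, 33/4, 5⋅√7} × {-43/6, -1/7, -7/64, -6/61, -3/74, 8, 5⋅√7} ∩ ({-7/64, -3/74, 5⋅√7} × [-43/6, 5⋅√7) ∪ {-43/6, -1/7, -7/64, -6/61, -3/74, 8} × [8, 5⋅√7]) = ({-43/6, 8} × {8, 5⋅√7}) ∪ ({5⋅√7} × {-43/6, -1/7, -7/64, -6/61, -3/74, 8})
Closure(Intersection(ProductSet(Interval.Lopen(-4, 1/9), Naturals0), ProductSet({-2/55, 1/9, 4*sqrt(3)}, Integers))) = ProductSet({-2/55, 1/9}, Naturals0)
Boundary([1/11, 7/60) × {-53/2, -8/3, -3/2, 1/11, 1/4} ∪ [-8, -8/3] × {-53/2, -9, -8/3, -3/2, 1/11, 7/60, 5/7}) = ([1/11, 7/60] × {-53/2, -8/3, -3/2, 1/11, 1/4}) ∪ ([-8, -8/3] × {-53/2, -9, -8/3, -3/2, 1/11, 7/60, 5/7})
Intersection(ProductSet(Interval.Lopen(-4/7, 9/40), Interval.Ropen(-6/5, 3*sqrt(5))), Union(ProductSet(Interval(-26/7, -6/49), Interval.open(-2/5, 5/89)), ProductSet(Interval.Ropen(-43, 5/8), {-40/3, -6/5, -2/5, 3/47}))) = Union(ProductSet(Interval.Lopen(-4/7, -6/49), Interval.open(-2/5, 5/89)), ProductSet(Interval.Lopen(-4/7, 9/40), {-6/5, -2/5, 3/47}))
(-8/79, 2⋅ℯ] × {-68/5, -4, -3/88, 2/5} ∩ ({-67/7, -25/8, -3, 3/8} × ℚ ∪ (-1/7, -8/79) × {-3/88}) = {3/8} × {-68/5, -4, -3/88, 2/5}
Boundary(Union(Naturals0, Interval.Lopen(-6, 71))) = Union(Complement(Naturals0, Interval.open(-6, 71)), {-6})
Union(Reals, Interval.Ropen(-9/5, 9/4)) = Interval(-oo, oo)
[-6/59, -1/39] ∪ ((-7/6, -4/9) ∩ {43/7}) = [-6/59, -1/39]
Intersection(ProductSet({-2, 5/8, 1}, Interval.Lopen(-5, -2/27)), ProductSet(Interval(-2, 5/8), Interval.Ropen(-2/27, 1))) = ProductSet({-2, 5/8}, {-2/27})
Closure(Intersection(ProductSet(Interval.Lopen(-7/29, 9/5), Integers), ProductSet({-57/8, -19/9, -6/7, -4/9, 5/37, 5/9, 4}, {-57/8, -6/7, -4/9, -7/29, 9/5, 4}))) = ProductSet({5/37, 5/9}, {4})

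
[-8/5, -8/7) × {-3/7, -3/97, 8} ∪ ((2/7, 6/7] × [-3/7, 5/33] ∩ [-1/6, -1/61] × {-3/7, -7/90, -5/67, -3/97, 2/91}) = [-8/5, -8/7) × {-3/7, -3/97, 8}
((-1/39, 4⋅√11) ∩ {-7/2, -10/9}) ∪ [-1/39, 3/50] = [-1/39, 3/50]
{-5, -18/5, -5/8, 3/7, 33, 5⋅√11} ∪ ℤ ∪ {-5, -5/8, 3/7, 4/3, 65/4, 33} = ℤ ∪ {-18/5, -5/8, 3/7, 4/3, 65/4, 5⋅√11}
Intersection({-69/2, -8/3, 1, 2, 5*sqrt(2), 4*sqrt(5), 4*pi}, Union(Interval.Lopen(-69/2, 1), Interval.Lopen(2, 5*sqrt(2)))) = {-8/3, 1, 5*sqrt(2)}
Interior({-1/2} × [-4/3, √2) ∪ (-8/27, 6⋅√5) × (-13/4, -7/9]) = (-8/27, 6⋅√5) × (-13/4, -7/9)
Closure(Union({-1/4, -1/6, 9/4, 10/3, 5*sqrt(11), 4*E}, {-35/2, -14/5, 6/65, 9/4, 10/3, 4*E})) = {-35/2, -14/5, -1/4, -1/6, 6/65, 9/4, 10/3, 5*sqrt(11), 4*E}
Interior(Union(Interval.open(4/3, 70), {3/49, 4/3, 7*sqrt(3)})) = Interval.open(4/3, 70)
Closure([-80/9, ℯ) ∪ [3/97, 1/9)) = [-80/9, ℯ]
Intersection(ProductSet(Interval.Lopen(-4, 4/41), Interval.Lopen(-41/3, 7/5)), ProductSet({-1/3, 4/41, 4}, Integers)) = ProductSet({-1/3, 4/41}, Range(-13, 2, 1))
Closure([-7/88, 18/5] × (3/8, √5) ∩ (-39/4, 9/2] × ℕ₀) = [-7/88, 18/5] × {1, 2}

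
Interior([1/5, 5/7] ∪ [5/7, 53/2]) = (1/5, 53/2)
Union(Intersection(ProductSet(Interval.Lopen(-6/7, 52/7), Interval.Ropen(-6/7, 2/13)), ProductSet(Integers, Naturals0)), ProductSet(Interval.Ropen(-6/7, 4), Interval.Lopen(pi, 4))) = Union(ProductSet(Interval.Ropen(-6/7, 4), Interval.Lopen(pi, 4)), ProductSet(Range(0, 8, 1), Range(0, 1, 1)))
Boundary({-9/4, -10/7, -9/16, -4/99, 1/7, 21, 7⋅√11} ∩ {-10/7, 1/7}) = {-10/7, 1/7}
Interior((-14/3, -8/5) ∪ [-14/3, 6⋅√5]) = (-14/3, 6⋅√5)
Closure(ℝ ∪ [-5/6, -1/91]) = (-∞, ∞)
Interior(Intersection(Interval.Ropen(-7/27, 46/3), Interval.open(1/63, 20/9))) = Interval.open(1/63, 20/9)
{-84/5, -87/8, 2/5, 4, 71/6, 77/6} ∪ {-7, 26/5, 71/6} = {-84/5, -87/8, -7, 2/5, 4, 26/5, 71/6, 77/6}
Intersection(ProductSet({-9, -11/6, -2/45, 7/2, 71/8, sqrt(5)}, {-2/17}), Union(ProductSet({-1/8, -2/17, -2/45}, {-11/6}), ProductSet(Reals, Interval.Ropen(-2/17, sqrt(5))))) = ProductSet({-9, -11/6, -2/45, 7/2, 71/8, sqrt(5)}, {-2/17})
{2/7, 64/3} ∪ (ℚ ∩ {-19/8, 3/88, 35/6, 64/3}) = {-19/8, 3/88, 2/7, 35/6, 64/3}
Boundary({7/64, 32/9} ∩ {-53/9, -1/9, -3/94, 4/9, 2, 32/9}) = {32/9}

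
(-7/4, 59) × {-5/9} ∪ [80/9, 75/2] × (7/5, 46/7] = ((-7/4, 59) × {-5/9}) ∪ ([80/9, 75/2] × (7/5, 46/7])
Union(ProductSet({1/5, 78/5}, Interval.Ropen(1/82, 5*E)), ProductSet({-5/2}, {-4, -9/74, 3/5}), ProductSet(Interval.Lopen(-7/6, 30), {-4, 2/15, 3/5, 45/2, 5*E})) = Union(ProductSet({-5/2}, {-4, -9/74, 3/5}), ProductSet({1/5, 78/5}, Interval.Ropen(1/82, 5*E)), ProductSet(Interval.Lopen(-7/6, 30), {-4, 2/15, 3/5, 45/2, 5*E}))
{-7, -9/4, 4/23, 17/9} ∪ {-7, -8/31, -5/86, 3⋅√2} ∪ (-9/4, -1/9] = {-7, -5/86, 4/23, 17/9, 3⋅√2} ∪ [-9/4, -1/9]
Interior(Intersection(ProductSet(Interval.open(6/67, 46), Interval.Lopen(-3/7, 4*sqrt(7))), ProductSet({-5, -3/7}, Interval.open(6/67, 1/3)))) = EmptySet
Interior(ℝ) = ℝ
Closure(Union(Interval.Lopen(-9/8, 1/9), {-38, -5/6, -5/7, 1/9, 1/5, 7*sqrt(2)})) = Union({-38, 1/5, 7*sqrt(2)}, Interval(-9/8, 1/9))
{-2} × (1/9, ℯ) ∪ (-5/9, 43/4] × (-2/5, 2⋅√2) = ({-2} × (1/9, ℯ)) ∪ ((-5/9, 43/4] × (-2/5, 2⋅√2))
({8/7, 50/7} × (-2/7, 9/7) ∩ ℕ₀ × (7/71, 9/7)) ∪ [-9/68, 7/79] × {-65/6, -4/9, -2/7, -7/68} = [-9/68, 7/79] × {-65/6, -4/9, -2/7, -7/68}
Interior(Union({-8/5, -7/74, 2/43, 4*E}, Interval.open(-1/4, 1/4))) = Interval.open(-1/4, 1/4)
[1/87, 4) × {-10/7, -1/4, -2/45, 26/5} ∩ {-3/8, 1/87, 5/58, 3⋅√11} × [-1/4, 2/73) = {1/87, 5/58} × {-1/4, -2/45}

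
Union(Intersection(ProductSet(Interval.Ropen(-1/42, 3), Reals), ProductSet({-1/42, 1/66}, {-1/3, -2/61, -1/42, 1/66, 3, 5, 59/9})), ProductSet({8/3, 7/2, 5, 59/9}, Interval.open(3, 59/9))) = Union(ProductSet({-1/42, 1/66}, {-1/3, -2/61, -1/42, 1/66, 3, 5, 59/9}), ProductSet({8/3, 7/2, 5, 59/9}, Interval.open(3, 59/9)))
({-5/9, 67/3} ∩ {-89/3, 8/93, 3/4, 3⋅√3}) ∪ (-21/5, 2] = (-21/5, 2]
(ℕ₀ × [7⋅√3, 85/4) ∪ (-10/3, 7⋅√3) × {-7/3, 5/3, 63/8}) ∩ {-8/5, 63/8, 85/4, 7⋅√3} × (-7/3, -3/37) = ∅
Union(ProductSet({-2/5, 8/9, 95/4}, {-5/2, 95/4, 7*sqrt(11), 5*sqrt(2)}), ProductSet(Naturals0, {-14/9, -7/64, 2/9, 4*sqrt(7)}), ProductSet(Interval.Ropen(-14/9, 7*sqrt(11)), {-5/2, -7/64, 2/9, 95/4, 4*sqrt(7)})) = Union(ProductSet({-2/5, 8/9, 95/4}, {-5/2, 95/4, 7*sqrt(11), 5*sqrt(2)}), ProductSet(Interval.Ropen(-14/9, 7*sqrt(11)), {-5/2, -7/64, 2/9, 95/4, 4*sqrt(7)}), ProductSet(Naturals0, {-14/9, -7/64, 2/9, 4*sqrt(7)}))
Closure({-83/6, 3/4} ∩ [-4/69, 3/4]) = {3/4}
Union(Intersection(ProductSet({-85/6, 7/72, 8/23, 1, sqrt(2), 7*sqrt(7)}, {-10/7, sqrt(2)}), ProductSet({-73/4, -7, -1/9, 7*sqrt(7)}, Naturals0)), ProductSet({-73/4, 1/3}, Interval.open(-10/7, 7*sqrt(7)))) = ProductSet({-73/4, 1/3}, Interval.open(-10/7, 7*sqrt(7)))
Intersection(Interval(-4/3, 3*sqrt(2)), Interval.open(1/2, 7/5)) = Interval.open(1/2, 7/5)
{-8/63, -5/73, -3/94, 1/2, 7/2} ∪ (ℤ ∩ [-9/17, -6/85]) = {-8/63, -5/73, -3/94, 1/2, 7/2}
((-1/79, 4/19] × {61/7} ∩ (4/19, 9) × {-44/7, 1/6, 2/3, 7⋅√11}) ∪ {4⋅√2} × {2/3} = {4⋅√2} × {2/3}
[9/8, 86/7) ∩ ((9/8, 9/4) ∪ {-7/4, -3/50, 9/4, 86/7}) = (9/8, 9/4]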